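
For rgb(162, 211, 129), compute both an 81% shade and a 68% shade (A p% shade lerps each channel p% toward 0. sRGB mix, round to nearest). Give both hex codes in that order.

#1F2819, #344429

81% shade:
  R: 162 + 0.81×(0−162) = 162 − 131.22 = 30.78 → 31
  G: 211 − 170.91 = 40.09 → 40
  B: 129 + 0.81×(0−129) = 129 − 104.49 = 24.51 → 25
  → #1F2819
68% shade:
  R: 162 + 0.68×(0−162) = 162 − 110.16 = 51.84 → 52
  G: 211 + 0.68×(0−211) = 211 − 143.48 = 67.52 → 68
  B: 129 + 0.68×(0−129) = 129 − 87.72 = 41.28 → 41
  → #344429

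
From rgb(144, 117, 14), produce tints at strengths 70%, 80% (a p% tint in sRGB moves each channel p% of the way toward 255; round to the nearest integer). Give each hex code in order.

70%: (144 + 77.7 = 221.7→222, 117 + 96.6 = 213.6→214, 14 + 168.7 = 182.7→183) → #ded6b7
80%: (144 + 88.8 = 232.8→233, 117 + 110.4 = 227.4→227, 14 + 192.8 = 206.8→207) → #e9e3cf

#ded6b7, #e9e3cf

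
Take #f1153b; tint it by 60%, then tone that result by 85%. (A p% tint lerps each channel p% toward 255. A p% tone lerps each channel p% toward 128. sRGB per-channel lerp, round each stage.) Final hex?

#f1153b is rgb(241, 21, 59).
A 60% tint moves each channel 60% toward 255:
  R: 241 + 8.4 = 249.4 → 249
  G: 21 + 0.6×(255−21) = 21 + 140.4 = 161.4 → 161
  B: 59 + 0.6×(255−59) = 59 + 117.6 = 176.6 → 177
After the tint: rgb(249, 161, 177) = #f9a1b1.
An 85% tone moves each channel 85% toward 128:
  R: 249 + 0.85×(128−249) = 249 − 102.85 = 146.15 → 146
  G: 161 + 0.85×(128−161) = 161 − 28.05 = 132.95 → 133
  B: 177 + 0.85×(128−177) = 177 − 41.65 = 135.35 → 135
rgb(146, 133, 135) = #928587.

#928587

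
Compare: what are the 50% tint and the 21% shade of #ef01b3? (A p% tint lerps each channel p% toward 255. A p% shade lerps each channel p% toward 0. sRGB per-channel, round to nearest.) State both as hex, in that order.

#ef01b3 is rgb(239, 1, 179).
50% tint:
  R: 239 + 0.5×(255−239) = 239 + 8 = 247 → 247
  G: 1 + 127 = 128 → 128
  B: 179 + 0.5×(255−179) = 179 + 38 = 217 → 217
  → #f780d9
21% shade:
  R: 239 + 0.21×(0−239) = 239 − 50.19 = 188.81 → 189
  G: 1 − 0.21 = 0.79 → 1
  B: 179 + 0.21×(0−179) = 179 − 37.59 = 141.41 → 141
  → #bd018d

#f780d9, #bd018d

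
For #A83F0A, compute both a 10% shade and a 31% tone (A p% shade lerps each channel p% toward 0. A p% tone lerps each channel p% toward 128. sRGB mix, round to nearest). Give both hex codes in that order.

#973909, #9C532F

#A83F0A is rgb(168, 63, 10).
10% shade:
  R: 168 + 0.1×(0−168) = 168 − 16.8 = 151.2 → 151
  G: 63 + 0.1×(0−63) = 63 − 6.3 = 56.7 → 57
  B: 10 − 1 = 9 → 9
  → #973909
31% tone:
  R: 168 + 0.31×(128−168) = 168 − 12.4 = 155.6 → 156
  G: 63 + 0.31×(128−63) = 63 + 20.15 = 83.15 → 83
  B: 10 + 0.31×(128−10) = 10 + 36.58 = 46.58 → 47
  → #9C532F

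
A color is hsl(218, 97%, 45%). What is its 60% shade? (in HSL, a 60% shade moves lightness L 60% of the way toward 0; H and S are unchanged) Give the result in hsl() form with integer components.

hsl(218, 97%, 18%)

L moves 60% from 45 toward 0: 45 − 27 = 18 → 18.
H and S are unchanged.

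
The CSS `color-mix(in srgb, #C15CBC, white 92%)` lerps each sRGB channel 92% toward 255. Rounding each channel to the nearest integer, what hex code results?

#C15CBC is rgb(193, 92, 188).
A 92% tint moves each channel 92% toward 255:
  R: 193 + 57.04 = 250.04 → 250
  G: 92 + 0.92×(255−92) = 92 + 149.96 = 241.96 → 242
  B: 188 + 0.92×(255−188) = 188 + 61.64 = 249.64 → 250
rgb(250, 242, 250) = #FAF2FA.

#FAF2FA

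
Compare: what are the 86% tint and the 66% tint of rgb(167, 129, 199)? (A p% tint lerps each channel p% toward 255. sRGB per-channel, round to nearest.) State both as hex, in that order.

#F3EDF7, #E1D4EC

86% tint:
  R: 167 + 75.68 = 242.68 → 243
  G: 129 + 0.86×(255−129) = 129 + 108.36 = 237.36 → 237
  B: 199 + 48.16 = 247.16 → 247
  → #F3EDF7
66% tint:
  R: 167 + 0.66×(255−167) = 167 + 58.08 = 225.08 → 225
  G: 129 + 0.66×(255−129) = 129 + 83.16 = 212.16 → 212
  B: 199 + 36.96 = 235.96 → 236
  → #E1D4EC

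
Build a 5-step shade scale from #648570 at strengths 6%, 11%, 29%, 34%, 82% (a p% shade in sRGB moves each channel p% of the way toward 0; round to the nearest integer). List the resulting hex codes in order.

#648570 is rgb(100, 133, 112).
6%: (100 − 6 = 94→94, 133 − 7.98 = 125.02→125, 112 − 6.72 = 105.28→105) → #5E7D69
11%: (100 − 11 = 89→89, 133 − 14.63 = 118.37→118, 112 − 12.32 = 99.68→100) → #597664
29%: (100 − 29 = 71→71, 133 − 38.57 = 94.43→94, 112 − 32.48 = 79.52→80) → #475E50
34%: (100 − 34 = 66→66, 133 − 45.22 = 87.78→88, 112 − 38.08 = 73.92→74) → #42584A
82%: (100 − 82 = 18→18, 133 − 109.06 = 23.94→24, 112 − 91.84 = 20.16→20) → #121814

#5E7D69, #597664, #475E50, #42584A, #121814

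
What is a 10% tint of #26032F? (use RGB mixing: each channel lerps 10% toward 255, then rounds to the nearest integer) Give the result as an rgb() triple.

#26032F is rgb(38, 3, 47).
Per channel, c → c + 0.1(255 − c):
  R: 38 + 0.1×(255−38) = 38 + 21.7 = 59.7 → 60
  G: 3 + 0.1×(255−3) = 3 + 25.2 = 28.2 → 28
  B: 47 + 0.1×(255−47) = 47 + 20.8 = 67.8 → 68

rgb(60, 28, 68)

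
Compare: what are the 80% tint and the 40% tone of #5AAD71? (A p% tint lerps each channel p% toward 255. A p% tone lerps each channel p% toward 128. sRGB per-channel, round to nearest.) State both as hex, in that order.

#DEEFE3, #699B77

#5AAD71 is rgb(90, 173, 113).
80% tint:
  R: 90 + 132 = 222 → 222
  G: 173 + 0.8×(255−173) = 173 + 65.6 = 238.6 → 239
  B: 113 + 0.8×(255−113) = 113 + 113.6 = 226.6 → 227
  → #DEEFE3
40% tone:
  R: 90 + 0.4×(128−90) = 90 + 15.2 = 105.2 → 105
  G: 173 − 18 = 155 → 155
  B: 113 + 0.4×(128−113) = 113 + 6 = 119 → 119
  → #699B77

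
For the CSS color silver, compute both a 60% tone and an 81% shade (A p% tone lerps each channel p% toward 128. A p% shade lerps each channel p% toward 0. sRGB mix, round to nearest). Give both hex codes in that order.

CSS silver is rgb(192, 192, 192).
60% tone:
  R: 192 − 38.4 = 153.6 → 154
  G: 192 − 38.4 = 153.6 → 154
  B: 192 + 0.6×(128−192) = 192 − 38.4 = 153.6 → 154
  → #9a9a9a
81% shade:
  R: 192 + 0.81×(0−192) = 192 − 155.52 = 36.48 → 36
  G: 192 + 0.81×(0−192) = 192 − 155.52 = 36.48 → 36
  B: 192 + 0.81×(0−192) = 192 − 155.52 = 36.48 → 36
  → #242424

#9a9a9a, #242424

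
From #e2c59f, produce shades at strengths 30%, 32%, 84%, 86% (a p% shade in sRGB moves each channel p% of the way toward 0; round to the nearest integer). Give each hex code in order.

#e2c59f is rgb(226, 197, 159).
30%: (226 − 67.8 = 158.2→158, 197 − 59.1 = 137.9→138, 159 − 47.7 = 111.3→111) → #9e8a6f
32%: (226 − 72.32 = 153.68→154, 197 − 63.04 = 133.96→134, 159 − 50.88 = 108.12→108) → #9a866c
84%: (226 − 189.84 = 36.16→36, 197 − 165.48 = 31.52→32, 159 − 133.56 = 25.44→25) → #242019
86%: (226 − 194.36 = 31.64→32, 197 − 169.42 = 27.58→28, 159 − 136.74 = 22.26→22) → #201c16

#9e8a6f, #9a866c, #242019, #201c16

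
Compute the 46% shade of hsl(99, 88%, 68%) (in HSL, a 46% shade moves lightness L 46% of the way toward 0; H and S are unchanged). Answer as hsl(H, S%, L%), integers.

L moves 46% from 68 toward 0: 68 − 31.28 = 36.72 → 37.
H and S are unchanged.

hsl(99, 88%, 37%)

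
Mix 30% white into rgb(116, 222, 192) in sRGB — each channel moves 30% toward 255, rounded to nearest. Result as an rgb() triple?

rgb(158, 232, 211)

A 30% tint moves each channel 30% toward 255:
  R: 116 + 0.3×(255−116) = 116 + 41.7 = 157.7 → 158
  G: 222 + 0.3×(255−222) = 222 + 9.9 = 231.9 → 232
  B: 192 + 0.3×(255−192) = 192 + 18.9 = 210.9 → 211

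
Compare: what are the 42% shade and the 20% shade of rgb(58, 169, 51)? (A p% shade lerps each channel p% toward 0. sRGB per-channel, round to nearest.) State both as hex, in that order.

#22621e, #2e8729

42% shade:
  R: 58 + 0.42×(0−58) = 58 − 24.36 = 33.64 → 34
  G: 169 + 0.42×(0−169) = 169 − 70.98 = 98.02 → 98
  B: 51 − 21.42 = 29.58 → 30
  → #22621e
20% shade:
  R: 58 + 0.2×(0−58) = 58 − 11.6 = 46.4 → 46
  G: 169 + 0.2×(0−169) = 169 − 33.8 = 135.2 → 135
  B: 51 + 0.2×(0−51) = 51 − 10.2 = 40.8 → 41
  → #2e8729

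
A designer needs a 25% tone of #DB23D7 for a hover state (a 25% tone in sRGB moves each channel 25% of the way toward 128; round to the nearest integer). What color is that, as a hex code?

#DB23D7 is rgb(219, 35, 215).
Per channel, c → c + 0.25(128 − c):
  R: 219 + 0.25×(128−219) = 219 − 22.75 = 196.25 → 196
  G: 35 + 0.25×(128−35) = 35 + 23.25 = 58.25 → 58
  B: 215 + 0.25×(128−215) = 215 − 21.75 = 193.25 → 193
rgb(196, 58, 193) = #C43AC1.

#C43AC1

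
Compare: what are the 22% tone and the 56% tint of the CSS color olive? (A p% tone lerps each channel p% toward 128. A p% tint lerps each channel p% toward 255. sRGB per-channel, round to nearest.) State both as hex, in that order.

CSS olive is rgb(128, 128, 0).
22% tone:
  R: 128 + 0.22×(128−128) = 128 + 0 = 128 → 128
  G: 128 + 0 = 128 → 128
  B: 0 + 28.16 = 28.16 → 28
  → #80801C
56% tint:
  R: 128 + 71.12 = 199.12 → 199
  G: 128 + 71.12 = 199.12 → 199
  B: 0 + 0.56×(255−0) = 0 + 142.8 = 142.8 → 143
  → #C7C78F

#80801C, #C7C78F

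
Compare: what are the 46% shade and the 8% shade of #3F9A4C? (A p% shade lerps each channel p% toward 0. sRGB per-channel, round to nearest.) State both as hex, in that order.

#225329, #3A8E46

#3F9A4C is rgb(63, 154, 76).
46% shade:
  R: 63 − 28.98 = 34.02 → 34
  G: 154 − 70.84 = 83.16 → 83
  B: 76 + 0.46×(0−76) = 76 − 34.96 = 41.04 → 41
  → #225329
8% shade:
  R: 63 + 0.08×(0−63) = 63 − 5.04 = 57.96 → 58
  G: 154 + 0.08×(0−154) = 154 − 12.32 = 141.68 → 142
  B: 76 + 0.08×(0−76) = 76 − 6.08 = 69.92 → 70
  → #3A8E46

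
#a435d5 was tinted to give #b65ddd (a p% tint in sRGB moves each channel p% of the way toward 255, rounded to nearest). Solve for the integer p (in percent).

#a435d5 is rgb(164, 53, 213); #b65ddd is rgb(182, 93, 221).
On the G channel (widest range): 93 ≈ 53 + (p/100)(255 − 53), so p ≈ 100×(93 − 53)/(255 − 53) = 4000/202 = 19.80.
p = 20 reproduces all three channels after rounding.

20%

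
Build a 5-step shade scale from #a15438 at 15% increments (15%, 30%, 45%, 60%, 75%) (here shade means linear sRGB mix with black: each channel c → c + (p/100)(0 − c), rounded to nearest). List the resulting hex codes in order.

#894730, #713b27, #592e1f, #402216, #28150e

#a15438 is rgb(161, 84, 56).
15%: (161 − 24.15 = 136.85→137, 84 − 12.6 = 71.4→71, 56 − 8.4 = 47.6→48) → #894730
30%: (161 − 48.3 = 112.7→113, 84 − 25.2 = 58.8→59, 56 − 16.8 = 39.2→39) → #713b27
45%: (161 − 72.45 = 88.55→89, 84 − 37.8 = 46.2→46, 56 − 25.2 = 30.8→31) → #592e1f
60%: (161 − 96.6 = 64.4→64, 84 − 50.4 = 33.6→34, 56 − 33.6 = 22.4→22) → #402216
75%: (161 − 120.75 = 40.25→40, 84 − 63 = 21→21, 56 − 42 = 14→14) → #28150e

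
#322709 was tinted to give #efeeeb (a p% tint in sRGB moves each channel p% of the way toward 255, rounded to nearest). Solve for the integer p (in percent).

92%

#322709 is rgb(50, 39, 9); #efeeeb is rgb(239, 238, 235).
On the B channel (widest range): 235 ≈ 9 + (p/100)(255 − 9), so p ≈ 100×(235 − 9)/(255 − 9) = 22600/246 = 91.87.
p = 92 reproduces all three channels after rounding.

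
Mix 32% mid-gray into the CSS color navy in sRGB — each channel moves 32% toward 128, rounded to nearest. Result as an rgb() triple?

rgb(41, 41, 128)

CSS navy is rgb(0, 0, 128).
A 32% tone moves each channel 32% toward 128:
  R: 0 + 0.32×(128−0) = 0 + 40.96 = 40.96 → 41
  G: 0 + 40.96 = 40.96 → 41
  B: 128 + 0.32×(128−128) = 128 + 0 = 128 → 128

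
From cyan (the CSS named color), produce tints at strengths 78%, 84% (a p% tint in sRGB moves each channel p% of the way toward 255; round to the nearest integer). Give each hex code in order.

#C7FFFF, #D6FFFF

CSS cyan is rgb(0, 255, 255).
78%: (0 + 198.9 = 198.9→199, 255→255, 255→255) → #C7FFFF
84%: (0 + 214.2 = 214.2→214, 255→255, 255→255) → #D6FFFF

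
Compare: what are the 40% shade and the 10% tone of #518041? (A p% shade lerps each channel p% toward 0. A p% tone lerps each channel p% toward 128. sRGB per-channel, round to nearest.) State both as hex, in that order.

#314D27, #568047

#518041 is rgb(81, 128, 65).
40% shade:
  R: 81 + 0.4×(0−81) = 81 − 32.4 = 48.6 → 49
  G: 128 + 0.4×(0−128) = 128 − 51.2 = 76.8 → 77
  B: 65 + 0.4×(0−65) = 65 − 26 = 39 → 39
  → #314D27
10% tone:
  R: 81 + 0.1×(128−81) = 81 + 4.7 = 85.7 → 86
  G: 128 + 0 = 128 → 128
  B: 65 + 0.1×(128−65) = 65 + 6.3 = 71.3 → 71
  → #568047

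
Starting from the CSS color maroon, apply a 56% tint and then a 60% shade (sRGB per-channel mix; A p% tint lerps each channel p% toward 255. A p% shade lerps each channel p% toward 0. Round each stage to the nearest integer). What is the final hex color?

#503939

CSS maroon is rgb(128, 0, 0).
Per channel, c → c + 0.56(255 − c):
  R: 128 + 71.12 = 199.12 → 199
  G: 0 + 0.56×(255−0) = 0 + 142.8 = 142.8 → 143
  B: 0 + 142.8 = 142.8 → 143
After the tint: rgb(199, 143, 143) = #C78F8F.
Lerp each channel 60% toward 0:
  R: 199 + 0.6×(0−199) = 199 − 119.4 = 79.6 → 80
  G: 143 + 0.6×(0−143) = 143 − 85.8 = 57.2 → 57
  B: 143 + 0.6×(0−143) = 143 − 85.8 = 57.2 → 57
rgb(80, 57, 57) = #503939.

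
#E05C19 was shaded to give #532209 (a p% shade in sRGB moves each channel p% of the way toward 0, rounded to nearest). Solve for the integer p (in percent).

#E05C19 is rgb(224, 92, 25); #532209 is rgb(83, 34, 9).
On the R channel (widest range): 83 ≈ 224 + (p/100)(0 − 224), so p ≈ 100×(83 − 224)/(0 − 224) = -14100/-224 = 62.95.
p = 63 reproduces all three channels after rounding.

63%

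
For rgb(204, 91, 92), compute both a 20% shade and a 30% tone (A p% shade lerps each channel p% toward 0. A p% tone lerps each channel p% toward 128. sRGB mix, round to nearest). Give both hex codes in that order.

#a3494a, #b56667

20% shade:
  R: 204 + 0.2×(0−204) = 204 − 40.8 = 163.2 → 163
  G: 91 + 0.2×(0−91) = 91 − 18.2 = 72.8 → 73
  B: 92 + 0.2×(0−92) = 92 − 18.4 = 73.6 → 74
  → #a3494a
30% tone:
  R: 204 − 22.8 = 181.2 → 181
  G: 91 + 0.3×(128−91) = 91 + 11.1 = 102.1 → 102
  B: 92 + 0.3×(128−92) = 92 + 10.8 = 102.8 → 103
  → #b56667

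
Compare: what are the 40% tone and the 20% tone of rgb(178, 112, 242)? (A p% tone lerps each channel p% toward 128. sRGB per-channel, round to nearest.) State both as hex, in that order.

#9E76C4, #A873DB

40% tone:
  R: 178 − 20 = 158 → 158
  G: 112 + 6.4 = 118.4 → 118
  B: 242 + 0.4×(128−242) = 242 − 45.6 = 196.4 → 196
  → #9E76C4
20% tone:
  R: 178 − 10 = 168 → 168
  G: 112 + 0.2×(128−112) = 112 + 3.2 = 115.2 → 115
  B: 242 + 0.2×(128−242) = 242 − 22.8 = 219.2 → 219
  → #A873DB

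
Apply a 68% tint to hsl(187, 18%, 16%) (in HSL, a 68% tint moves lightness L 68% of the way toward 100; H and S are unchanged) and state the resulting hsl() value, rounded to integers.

L moves 68% from 16 toward 100: 16 + 57.12 = 73.12 → 73.
H and S are unchanged.

hsl(187, 18%, 73%)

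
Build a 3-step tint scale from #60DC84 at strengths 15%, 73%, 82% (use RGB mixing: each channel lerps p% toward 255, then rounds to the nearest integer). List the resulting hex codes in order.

#60DC84 is rgb(96, 220, 132).
15%: (96 + 23.85 = 119.85→120, 220 + 5.25 = 225.25→225, 132 + 18.45 = 150.45→150) → #78E196
73%: (96 + 116.07 = 212.07→212, 220 + 25.55 = 245.55→246, 132 + 89.79 = 221.79→222) → #D4F6DE
82%: (96 + 130.38 = 226.38→226, 220 + 28.7 = 248.7→249, 132 + 100.86 = 232.86→233) → #E2F9E9

#78E196, #D4F6DE, #E2F9E9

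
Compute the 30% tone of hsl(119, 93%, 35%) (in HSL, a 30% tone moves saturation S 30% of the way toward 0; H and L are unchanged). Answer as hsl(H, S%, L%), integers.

S moves 30% from 93 toward 0: 93 − 27.9 = 65.1 → 65.
H and L are unchanged.

hsl(119, 65%, 35%)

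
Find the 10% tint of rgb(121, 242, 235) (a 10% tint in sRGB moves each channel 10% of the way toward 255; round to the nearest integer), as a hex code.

Per channel, c → c + 0.1(255 − c):
  R: 121 + 0.1×(255−121) = 121 + 13.4 = 134.4 → 134
  G: 242 + 0.1×(255−242) = 242 + 1.3 = 243.3 → 243
  B: 235 + 2 = 237 → 237
rgb(134, 243, 237) = #86f3ed.

#86f3ed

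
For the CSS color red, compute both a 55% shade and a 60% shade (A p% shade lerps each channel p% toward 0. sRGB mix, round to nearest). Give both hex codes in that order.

#730000, #660000

CSS red is rgb(255, 0, 0).
55% shade:
  R: 255 + 0.55×(0−255) = 255 − 140.25 = 114.75 → 115
  G: 0 + 0 = 0 → 0
  B: 0 + 0.55×(0−0) = 0 + 0 = 0 → 0
  → #730000
60% shade:
  R: 255 − 153 = 102 → 102
  G: 0 + 0.6×(0−0) = 0 + 0 = 0 → 0
  B: 0 + 0 = 0 → 0
  → #660000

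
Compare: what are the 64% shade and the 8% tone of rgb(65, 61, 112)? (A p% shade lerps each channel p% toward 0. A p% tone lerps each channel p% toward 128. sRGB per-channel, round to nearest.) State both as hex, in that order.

#171628, #464271

64% shade:
  R: 65 − 41.6 = 23.4 → 23
  G: 61 − 39.04 = 21.96 → 22
  B: 112 + 0.64×(0−112) = 112 − 71.68 = 40.32 → 40
  → #171628
8% tone:
  R: 65 + 0.08×(128−65) = 65 + 5.04 = 70.04 → 70
  G: 61 + 5.36 = 66.36 → 66
  B: 112 + 0.08×(128−112) = 112 + 1.28 = 113.28 → 113
  → #464271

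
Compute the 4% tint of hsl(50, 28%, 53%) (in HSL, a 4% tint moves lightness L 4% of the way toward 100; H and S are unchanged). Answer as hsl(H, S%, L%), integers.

L moves 4% from 53 toward 100: 53 + 1.88 = 54.88 → 55.
H and S are unchanged.

hsl(50, 28%, 55%)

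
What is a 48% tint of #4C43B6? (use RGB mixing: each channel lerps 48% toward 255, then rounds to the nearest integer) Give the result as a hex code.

#4C43B6 is rgb(76, 67, 182).
Per channel, c → c + 0.48(255 − c):
  R: 76 + 0.48×(255−76) = 76 + 85.92 = 161.92 → 162
  G: 67 + 0.48×(255−67) = 67 + 90.24 = 157.24 → 157
  B: 182 + 35.04 = 217.04 → 217
rgb(162, 157, 217) = #A29DD9.

#A29DD9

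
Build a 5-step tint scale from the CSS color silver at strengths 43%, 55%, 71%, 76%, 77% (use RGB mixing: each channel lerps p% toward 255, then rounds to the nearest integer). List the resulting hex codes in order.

CSS silver is rgb(192, 192, 192).
43%: (192 + 27.09 = 219.09→219, 192 + 27.09 = 219.09→219, 192 + 27.09 = 219.09→219) → #dbdbdb
55%: (192 + 34.65 = 226.65→227, 192 + 34.65 = 226.65→227, 192 + 34.65 = 226.65→227) → #e3e3e3
71%: (192 + 44.73 = 236.73→237, 192 + 44.73 = 236.73→237, 192 + 44.73 = 236.73→237) → #ededed
76%: (192 + 47.88 = 239.88→240, 192 + 47.88 = 239.88→240, 192 + 47.88 = 239.88→240) → #f0f0f0
77%: (192 + 48.51 = 240.51→241, 192 + 48.51 = 240.51→241, 192 + 48.51 = 240.51→241) → #f1f1f1

#dbdbdb, #e3e3e3, #ededed, #f0f0f0, #f1f1f1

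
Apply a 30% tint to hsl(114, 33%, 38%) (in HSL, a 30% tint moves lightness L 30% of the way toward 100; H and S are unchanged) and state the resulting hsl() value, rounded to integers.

L moves 30% from 38 toward 100: 38 + 18.6 = 56.6 → 57.
H and S are unchanged.

hsl(114, 33%, 57%)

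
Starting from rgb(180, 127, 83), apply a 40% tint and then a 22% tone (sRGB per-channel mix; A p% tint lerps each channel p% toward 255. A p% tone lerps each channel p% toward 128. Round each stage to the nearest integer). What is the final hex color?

#C0A793

A 40% tint moves each channel 40% toward 255:
  R: 180 + 30 = 210 → 210
  G: 127 + 0.4×(255−127) = 127 + 51.2 = 178.2 → 178
  B: 83 + 0.4×(255−83) = 83 + 68.8 = 151.8 → 152
After the tint: rgb(210, 178, 152) = #D2B298.
Per channel, c → c + 0.22(128 − c):
  R: 210 − 18.04 = 191.96 → 192
  G: 178 − 11 = 167 → 167
  B: 152 + 0.22×(128−152) = 152 − 5.28 = 146.72 → 147
rgb(192, 167, 147) = #C0A793.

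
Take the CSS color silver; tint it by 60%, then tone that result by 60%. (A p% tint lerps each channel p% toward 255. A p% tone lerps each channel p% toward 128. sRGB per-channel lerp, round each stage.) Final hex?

#A9A9A9

CSS silver is rgb(192, 192, 192).
Lerp each channel 60% toward 255:
  R: 192 + 0.6×(255−192) = 192 + 37.8 = 229.8 → 230
  G: 192 + 37.8 = 229.8 → 230
  B: 192 + 0.6×(255−192) = 192 + 37.8 = 229.8 → 230
After the tint: rgb(230, 230, 230) = #E6E6E6.
A 60% tone moves each channel 60% toward 128:
  R: 230 + 0.6×(128−230) = 230 − 61.2 = 168.8 → 169
  G: 230 + 0.6×(128−230) = 230 − 61.2 = 168.8 → 169
  B: 230 + 0.6×(128−230) = 230 − 61.2 = 168.8 → 169
rgb(169, 169, 169) = #A9A9A9.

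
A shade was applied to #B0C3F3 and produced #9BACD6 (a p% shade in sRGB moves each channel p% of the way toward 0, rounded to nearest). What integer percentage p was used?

12%

#B0C3F3 is rgb(176, 195, 243); #9BACD6 is rgb(155, 172, 214).
On the B channel (widest range): 214 ≈ 243 + (p/100)(0 − 243), so p ≈ 100×(214 − 243)/(0 − 243) = -2900/-243 = 11.93.
p = 12 reproduces all three channels after rounding.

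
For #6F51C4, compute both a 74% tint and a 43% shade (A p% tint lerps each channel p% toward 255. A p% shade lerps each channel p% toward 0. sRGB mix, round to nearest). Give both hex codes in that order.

#DAD2F0, #3F2E70

#6F51C4 is rgb(111, 81, 196).
74% tint:
  R: 111 + 0.74×(255−111) = 111 + 106.56 = 217.56 → 218
  G: 81 + 128.76 = 209.76 → 210
  B: 196 + 0.74×(255−196) = 196 + 43.66 = 239.66 → 240
  → #DAD2F0
43% shade:
  R: 111 − 47.73 = 63.27 → 63
  G: 81 + 0.43×(0−81) = 81 − 34.83 = 46.17 → 46
  B: 196 − 84.28 = 111.72 → 112
  → #3F2E70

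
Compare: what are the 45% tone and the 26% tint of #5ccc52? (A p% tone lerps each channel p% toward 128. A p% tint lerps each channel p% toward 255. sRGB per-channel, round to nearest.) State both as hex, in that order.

#5ccc52 is rgb(92, 204, 82).
45% tone:
  R: 92 + 16.2 = 108.2 → 108
  G: 204 + 0.45×(128−204) = 204 − 34.2 = 169.8 → 170
  B: 82 + 0.45×(128−82) = 82 + 20.7 = 102.7 → 103
  → #6caa67
26% tint:
  R: 92 + 42.38 = 134.38 → 134
  G: 204 + 0.26×(255−204) = 204 + 13.26 = 217.26 → 217
  B: 82 + 44.98 = 126.98 → 127
  → #86d97f

#6caa67, #86d97f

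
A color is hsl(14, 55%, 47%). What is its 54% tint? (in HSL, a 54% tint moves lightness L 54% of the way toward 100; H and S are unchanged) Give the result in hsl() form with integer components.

hsl(14, 55%, 76%)

L moves 54% from 47 toward 100: 47 + 28.62 = 75.62 → 76.
H and S are unchanged.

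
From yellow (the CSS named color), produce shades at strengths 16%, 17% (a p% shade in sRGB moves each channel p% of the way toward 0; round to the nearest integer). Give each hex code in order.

#D6D600, #D4D400

CSS yellow is rgb(255, 255, 0).
16%: (255 − 40.8 = 214.2→214, 255 − 40.8 = 214.2→214, 0→0) → #D6D600
17%: (255 − 43.35 = 211.65→212, 255 − 43.35 = 211.65→212, 0→0) → #D4D400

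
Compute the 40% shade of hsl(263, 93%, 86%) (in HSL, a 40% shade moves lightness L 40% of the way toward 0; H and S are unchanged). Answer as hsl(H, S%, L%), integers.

hsl(263, 93%, 52%)

L moves 40% from 86 toward 0: 86 − 34.4 = 51.6 → 52.
H and S are unchanged.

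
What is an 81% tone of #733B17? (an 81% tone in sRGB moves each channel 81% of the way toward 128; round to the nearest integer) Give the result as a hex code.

#733B17 is rgb(115, 59, 23).
Lerp each channel 81% toward 128:
  R: 115 + 10.53 = 125.53 → 126
  G: 59 + 0.81×(128−59) = 59 + 55.89 = 114.89 → 115
  B: 23 + 85.05 = 108.05 → 108
rgb(126, 115, 108) = #7E736C.

#7E736C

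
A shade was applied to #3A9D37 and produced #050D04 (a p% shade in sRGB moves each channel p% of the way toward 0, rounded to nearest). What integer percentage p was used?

#3A9D37 is rgb(58, 157, 55); #050D04 is rgb(5, 13, 4).
On the G channel (widest range): 13 ≈ 157 + (p/100)(0 − 157), so p ≈ 100×(13 − 157)/(0 − 157) = -14400/-157 = 91.72.
p = 92 reproduces all three channels after rounding.

92%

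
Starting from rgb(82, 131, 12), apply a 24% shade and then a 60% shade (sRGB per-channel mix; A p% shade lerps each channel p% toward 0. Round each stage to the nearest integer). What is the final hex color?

#192804

A 24% shade moves each channel 24% toward 0:
  R: 82 + 0.24×(0−82) = 82 − 19.68 = 62.32 → 62
  G: 131 − 31.44 = 99.56 → 100
  B: 12 + 0.24×(0−12) = 12 − 2.88 = 9.12 → 9
After the shade: rgb(62, 100, 9) = #3e6409.
A 60% shade moves each channel 60% toward 0:
  R: 62 + 0.6×(0−62) = 62 − 37.2 = 24.8 → 25
  G: 100 + 0.6×(0−100) = 100 − 60 = 40 → 40
  B: 9 + 0.6×(0−9) = 9 − 5.4 = 3.6 → 4
rgb(25, 40, 4) = #192804.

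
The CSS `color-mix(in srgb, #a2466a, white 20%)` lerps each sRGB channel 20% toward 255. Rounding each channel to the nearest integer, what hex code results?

#a2466a is rgb(162, 70, 106).
A 20% tint moves each channel 20% toward 255:
  R: 162 + 0.2×(255−162) = 162 + 18.6 = 180.6 → 181
  G: 70 + 0.2×(255−70) = 70 + 37 = 107 → 107
  B: 106 + 29.8 = 135.8 → 136
rgb(181, 107, 136) = #b56b88.

#b56b88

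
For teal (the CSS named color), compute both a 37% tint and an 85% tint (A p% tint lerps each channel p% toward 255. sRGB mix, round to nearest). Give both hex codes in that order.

CSS teal is rgb(0, 128, 128).
37% tint:
  R: 0 + 0.37×(255−0) = 0 + 94.35 = 94.35 → 94
  G: 128 + 0.37×(255−128) = 128 + 46.99 = 174.99 → 175
  B: 128 + 46.99 = 174.99 → 175
  → #5EAFAF
85% tint:
  R: 0 + 0.85×(255−0) = 0 + 216.75 = 216.75 → 217
  G: 128 + 0.85×(255−128) = 128 + 107.95 = 235.95 → 236
  B: 128 + 107.95 = 235.95 → 236
  → #D9ECEC

#5EAFAF, #D9ECEC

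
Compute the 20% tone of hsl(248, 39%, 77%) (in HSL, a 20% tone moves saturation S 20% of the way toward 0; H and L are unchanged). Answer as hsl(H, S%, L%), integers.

S moves 20% from 39 toward 0: 39 − 7.8 = 31.2 → 31.
H and L are unchanged.

hsl(248, 31%, 77%)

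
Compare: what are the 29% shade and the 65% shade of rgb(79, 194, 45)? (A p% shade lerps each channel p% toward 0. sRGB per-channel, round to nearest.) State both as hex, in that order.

#388a20, #1c4410

29% shade:
  R: 79 + 0.29×(0−79) = 79 − 22.91 = 56.09 → 56
  G: 194 − 56.26 = 137.74 → 138
  B: 45 − 13.05 = 31.95 → 32
  → #388a20
65% shade:
  R: 79 + 0.65×(0−79) = 79 − 51.35 = 27.65 → 28
  G: 194 + 0.65×(0−194) = 194 − 126.1 = 67.9 → 68
  B: 45 − 29.25 = 15.75 → 16
  → #1c4410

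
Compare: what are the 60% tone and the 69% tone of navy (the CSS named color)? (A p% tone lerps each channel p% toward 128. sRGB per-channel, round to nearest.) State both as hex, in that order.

#4d4d80, #585880

CSS navy is rgb(0, 0, 128).
60% tone:
  R: 0 + 0.6×(128−0) = 0 + 76.8 = 76.8 → 77
  G: 0 + 76.8 = 76.8 → 77
  B: 128 + 0.6×(128−128) = 128 + 0 = 128 → 128
  → #4d4d80
69% tone:
  R: 0 + 0.69×(128−0) = 0 + 88.32 = 88.32 → 88
  G: 0 + 88.32 = 88.32 → 88
  B: 128 + 0.69×(128−128) = 128 + 0 = 128 → 128
  → #585880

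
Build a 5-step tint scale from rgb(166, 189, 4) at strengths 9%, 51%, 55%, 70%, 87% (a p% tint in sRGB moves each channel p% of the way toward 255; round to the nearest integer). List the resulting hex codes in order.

#AEC31B, #D3DF84, #D7E18E, #E4EBB4, #F3F6DE

9%: (166 + 8.01 = 174.01→174, 189 + 5.94 = 194.94→195, 4 + 22.59 = 26.59→27) → #AEC31B
51%: (166 + 45.39 = 211.39→211, 189 + 33.66 = 222.66→223, 4 + 128.01 = 132.01→132) → #D3DF84
55%: (166 + 48.95 = 214.95→215, 189 + 36.3 = 225.3→225, 4 + 138.05 = 142.05→142) → #D7E18E
70%: (166 + 62.3 = 228.3→228, 189 + 46.2 = 235.2→235, 4 + 175.7 = 179.7→180) → #E4EBB4
87%: (166 + 77.43 = 243.43→243, 189 + 57.42 = 246.42→246, 4 + 218.37 = 222.37→222) → #F3F6DE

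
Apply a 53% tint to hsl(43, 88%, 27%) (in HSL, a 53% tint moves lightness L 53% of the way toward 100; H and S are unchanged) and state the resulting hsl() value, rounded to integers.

L moves 53% from 27 toward 100: 27 + 38.69 = 65.69 → 66.
H and S are unchanged.

hsl(43, 88%, 66%)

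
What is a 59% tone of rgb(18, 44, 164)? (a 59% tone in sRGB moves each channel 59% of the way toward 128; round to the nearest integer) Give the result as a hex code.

Per channel, c → c + 0.59(128 − c):
  R: 18 + 64.9 = 82.9 → 83
  G: 44 + 49.56 = 93.56 → 94
  B: 164 + 0.59×(128−164) = 164 − 21.24 = 142.76 → 143
rgb(83, 94, 143) = #535E8F.

#535E8F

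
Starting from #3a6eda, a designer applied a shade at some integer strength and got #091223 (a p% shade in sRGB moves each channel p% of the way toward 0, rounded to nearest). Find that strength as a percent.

84%

#3a6eda is rgb(58, 110, 218); #091223 is rgb(9, 18, 35).
On the B channel (widest range): 35 ≈ 218 + (p/100)(0 − 218), so p ≈ 100×(35 − 218)/(0 − 218) = -18300/-218 = 83.94.
p = 84 reproduces all three channels after rounding.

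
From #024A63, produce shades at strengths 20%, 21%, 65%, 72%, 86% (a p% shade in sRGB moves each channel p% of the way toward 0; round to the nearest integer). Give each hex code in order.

#023B4F, #023A4E, #011A23, #01151C, #000A0E

#024A63 is rgb(2, 74, 99).
20%: (2→2, 74 − 14.8 = 59.2→59, 99 − 19.8 = 79.2→79) → #023B4F
21%: (2→2, 74 − 15.54 = 58.46→58, 99 − 20.79 = 78.21→78) → #023A4E
65%: (2 − 1.3 = 0.7→1, 74 − 48.1 = 25.9→26, 99 − 64.35 = 34.65→35) → #011A23
72%: (2 − 1.44 = 0.56→1, 74 − 53.28 = 20.72→21, 99 − 71.28 = 27.72→28) → #01151C
86%: (2 − 1.72 = 0.28→0, 74 − 63.64 = 10.36→10, 99 − 85.14 = 13.86→14) → #000A0E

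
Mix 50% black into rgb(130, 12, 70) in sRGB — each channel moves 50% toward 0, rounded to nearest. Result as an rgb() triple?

rgb(65, 6, 35)

Lerp each channel 50% toward 0:
  R: 130 + 0.5×(0−130) = 130 − 65 = 65 → 65
  G: 12 − 6 = 6 → 6
  B: 70 − 35 = 35 → 35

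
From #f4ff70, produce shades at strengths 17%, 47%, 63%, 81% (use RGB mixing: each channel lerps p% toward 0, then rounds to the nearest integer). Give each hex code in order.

#f4ff70 is rgb(244, 255, 112).
17%: (244 − 41.48 = 202.52→203, 255 − 43.35 = 211.65→212, 112 − 19.04 = 92.96→93) → #cbd45d
47%: (244 − 114.68 = 129.32→129, 255 − 119.85 = 135.15→135, 112 − 52.64 = 59.36→59) → #81873b
63%: (244 − 153.72 = 90.28→90, 255 − 160.65 = 94.35→94, 112 − 70.56 = 41.44→41) → #5a5e29
81%: (244 − 197.64 = 46.36→46, 255 − 206.55 = 48.45→48, 112 − 90.72 = 21.28→21) → #2e3015

#cbd45d, #81873b, #5a5e29, #2e3015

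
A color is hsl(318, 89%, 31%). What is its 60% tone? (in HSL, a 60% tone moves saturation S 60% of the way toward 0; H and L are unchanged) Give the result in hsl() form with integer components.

hsl(318, 36%, 31%)

S moves 60% from 89 toward 0: 89 − 53.4 = 35.6 → 36.
H and L are unchanged.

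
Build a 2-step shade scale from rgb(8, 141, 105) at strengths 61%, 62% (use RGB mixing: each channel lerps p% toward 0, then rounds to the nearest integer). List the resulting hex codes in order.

61%: (8 − 4.88 = 3.12→3, 141 − 86.01 = 54.99→55, 105 − 64.05 = 40.95→41) → #033729
62%: (8 − 4.96 = 3.04→3, 141 − 87.42 = 53.58→54, 105 − 65.1 = 39.9→40) → #033628

#033729, #033628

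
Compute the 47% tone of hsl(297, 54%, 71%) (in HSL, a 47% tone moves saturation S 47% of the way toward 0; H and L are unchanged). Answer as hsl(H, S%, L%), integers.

hsl(297, 29%, 71%)

S moves 47% from 54 toward 0: 54 − 25.38 = 28.62 → 29.
H and L are unchanged.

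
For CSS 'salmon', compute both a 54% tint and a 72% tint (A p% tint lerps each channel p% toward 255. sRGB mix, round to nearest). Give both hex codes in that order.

#fdc5be, #fedbd8

CSS salmon is rgb(250, 128, 114).
54% tint:
  R: 250 + 0.54×(255−250) = 250 + 2.7 = 252.7 → 253
  G: 128 + 68.58 = 196.58 → 197
  B: 114 + 76.14 = 190.14 → 190
  → #fdc5be
72% tint:
  R: 250 + 3.6 = 253.6 → 254
  G: 128 + 0.72×(255−128) = 128 + 91.44 = 219.44 → 219
  B: 114 + 0.72×(255−114) = 114 + 101.52 = 215.52 → 216
  → #fedbd8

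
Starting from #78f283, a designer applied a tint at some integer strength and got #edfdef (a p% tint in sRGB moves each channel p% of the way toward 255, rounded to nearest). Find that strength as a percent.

#78f283 is rgb(120, 242, 131); #edfdef is rgb(237, 253, 239).
On the R channel (widest range): 237 ≈ 120 + (p/100)(255 − 120), so p ≈ 100×(237 − 120)/(255 − 120) = 11700/135 = 86.67.
p = 87 reproduces all three channels after rounding.

87%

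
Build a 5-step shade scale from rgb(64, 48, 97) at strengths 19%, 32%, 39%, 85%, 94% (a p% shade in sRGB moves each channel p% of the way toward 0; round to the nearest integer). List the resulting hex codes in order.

19%: (64 − 12.16 = 51.84→52, 48 − 9.12 = 38.88→39, 97 − 18.43 = 78.57→79) → #34274f
32%: (64 − 20.48 = 43.52→44, 48 − 15.36 = 32.64→33, 97 − 31.04 = 65.96→66) → #2c2142
39%: (64 − 24.96 = 39.04→39, 48 − 18.72 = 29.28→29, 97 − 37.83 = 59.17→59) → #271d3b
85%: (64 − 54.4 = 9.6→10, 48 − 40.8 = 7.2→7, 97 − 82.45 = 14.55→15) → #0a070f
94%: (64 − 60.16 = 3.84→4, 48 − 45.12 = 2.88→3, 97 − 91.18 = 5.82→6) → #040306

#34274f, #2c2142, #271d3b, #0a070f, #040306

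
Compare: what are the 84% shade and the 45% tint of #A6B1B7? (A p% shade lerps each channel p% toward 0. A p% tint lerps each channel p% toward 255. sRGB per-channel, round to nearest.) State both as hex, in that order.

#1B1C1D, #CED4D7

#A6B1B7 is rgb(166, 177, 183).
84% shade:
  R: 166 + 0.84×(0−166) = 166 − 139.44 = 26.56 → 27
  G: 177 − 148.68 = 28.32 → 28
  B: 183 − 153.72 = 29.28 → 29
  → #1B1C1D
45% tint:
  R: 166 + 40.05 = 206.05 → 206
  G: 177 + 35.1 = 212.1 → 212
  B: 183 + 0.45×(255−183) = 183 + 32.4 = 215.4 → 215
  → #CED4D7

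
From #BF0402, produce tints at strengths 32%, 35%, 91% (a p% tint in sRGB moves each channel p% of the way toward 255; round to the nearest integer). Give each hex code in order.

#D35453, #D55C5B, #F9E8E8

#BF0402 is rgb(191, 4, 2).
32%: (191 + 20.48 = 211.48→211, 4 + 80.32 = 84.32→84, 2 + 80.96 = 82.96→83) → #D35453
35%: (191 + 22.4 = 213.4→213, 4 + 87.85 = 91.85→92, 2 + 88.55 = 90.55→91) → #D55C5B
91%: (191 + 58.24 = 249.24→249, 4 + 228.41 = 232.41→232, 2 + 230.23 = 232.23→232) → #F9E8E8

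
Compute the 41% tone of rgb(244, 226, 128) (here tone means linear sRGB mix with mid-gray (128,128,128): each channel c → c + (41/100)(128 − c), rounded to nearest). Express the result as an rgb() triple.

Lerp each channel 41% toward 128:
  R: 244 + 0.41×(128−244) = 244 − 47.56 = 196.44 → 196
  G: 226 + 0.41×(128−226) = 226 − 40.18 = 185.82 → 186
  B: 128 + 0 = 128 → 128

rgb(196, 186, 128)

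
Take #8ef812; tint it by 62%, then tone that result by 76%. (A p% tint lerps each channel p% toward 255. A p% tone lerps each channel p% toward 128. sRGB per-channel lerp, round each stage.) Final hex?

#8ef812 is rgb(142, 248, 18).
A 62% tint moves each channel 62% toward 255:
  R: 142 + 70.06 = 212.06 → 212
  G: 248 + 0.62×(255−248) = 248 + 4.34 = 252.34 → 252
  B: 18 + 0.62×(255−18) = 18 + 146.94 = 164.94 → 165
After the tint: rgb(212, 252, 165) = #d4fca5.
Per channel, c → c + 0.76(128 − c):
  R: 212 + 0.76×(128−212) = 212 − 63.84 = 148.16 → 148
  G: 252 + 0.76×(128−252) = 252 − 94.24 = 157.76 → 158
  B: 165 + 0.76×(128−165) = 165 − 28.12 = 136.88 → 137
rgb(148, 158, 137) = #949e89.

#949e89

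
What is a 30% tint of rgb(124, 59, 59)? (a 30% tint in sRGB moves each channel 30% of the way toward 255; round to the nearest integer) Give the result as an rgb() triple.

rgb(163, 118, 118)

Lerp each channel 30% toward 255:
  R: 124 + 39.3 = 163.3 → 163
  G: 59 + 0.3×(255−59) = 59 + 58.8 = 117.8 → 118
  B: 59 + 58.8 = 117.8 → 118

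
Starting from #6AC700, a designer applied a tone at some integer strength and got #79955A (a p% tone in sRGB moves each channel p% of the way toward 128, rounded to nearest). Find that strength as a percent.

#6AC700 is rgb(106, 199, 0); #79955A is rgb(121, 149, 90).
On the B channel (widest range): 90 ≈ 0 + (p/100)(128 − 0), so p ≈ 100×(90 − 0)/(128 − 0) = 9000/128 = 70.31.
p = 70 reproduces all three channels after rounding.

70%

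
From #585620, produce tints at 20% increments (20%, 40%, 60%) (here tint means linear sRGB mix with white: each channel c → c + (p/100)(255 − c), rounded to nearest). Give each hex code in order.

#79784d, #9b9a79, #bcbba6

#585620 is rgb(88, 86, 32).
20%: (88 + 33.4 = 121.4→121, 86 + 33.8 = 119.8→120, 32 + 44.6 = 76.6→77) → #79784d
40%: (88 + 66.8 = 154.8→155, 86 + 67.6 = 153.6→154, 32 + 89.2 = 121.2→121) → #9b9a79
60%: (88 + 100.2 = 188.2→188, 86 + 101.4 = 187.4→187, 32 + 133.8 = 165.8→166) → #bcbba6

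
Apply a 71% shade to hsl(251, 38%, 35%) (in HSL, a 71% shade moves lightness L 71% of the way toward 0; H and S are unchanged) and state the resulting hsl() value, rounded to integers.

L moves 71% from 35 toward 0: 35 − 24.85 = 10.15 → 10.
H and S are unchanged.

hsl(251, 38%, 10%)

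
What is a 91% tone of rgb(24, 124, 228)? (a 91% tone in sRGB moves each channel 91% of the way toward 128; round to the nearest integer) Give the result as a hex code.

A 91% tone moves each channel 91% toward 128:
  R: 24 + 94.64 = 118.64 → 119
  G: 124 + 0.91×(128−124) = 124 + 3.64 = 127.64 → 128
  B: 228 − 91 = 137 → 137
rgb(119, 128, 137) = #778089.

#778089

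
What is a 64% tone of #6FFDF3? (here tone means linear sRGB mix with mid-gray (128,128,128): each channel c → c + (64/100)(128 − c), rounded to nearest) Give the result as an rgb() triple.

#6FFDF3 is rgb(111, 253, 243).
A 64% tone moves each channel 64% toward 128:
  R: 111 + 0.64×(128−111) = 111 + 10.88 = 121.88 → 122
  G: 253 + 0.64×(128−253) = 253 − 80 = 173 → 173
  B: 243 + 0.64×(128−243) = 243 − 73.6 = 169.4 → 169

rgb(122, 173, 169)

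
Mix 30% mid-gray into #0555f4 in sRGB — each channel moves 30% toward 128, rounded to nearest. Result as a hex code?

#2a62d1

#0555f4 is rgb(5, 85, 244).
Lerp each channel 30% toward 128:
  R: 5 + 36.9 = 41.9 → 42
  G: 85 + 12.9 = 97.9 → 98
  B: 244 + 0.3×(128−244) = 244 − 34.8 = 209.2 → 209
rgb(42, 98, 209) = #2a62d1.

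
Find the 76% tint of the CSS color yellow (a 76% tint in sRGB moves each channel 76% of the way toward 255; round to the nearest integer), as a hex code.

CSS yellow is rgb(255, 255, 0).
A 76% tint moves each channel 76% toward 255:
  R: 255 + 0.76×(255−255) = 255 + 0 = 255 → 255
  G: 255 + 0.76×(255−255) = 255 + 0 = 255 → 255
  B: 0 + 0.76×(255−0) = 0 + 193.8 = 193.8 → 194
rgb(255, 255, 194) = #FFFFC2.

#FFFFC2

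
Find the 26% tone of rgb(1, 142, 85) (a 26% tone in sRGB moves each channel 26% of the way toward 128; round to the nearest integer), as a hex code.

A 26% tone moves each channel 26% toward 128:
  R: 1 + 0.26×(128−1) = 1 + 33.02 = 34.02 → 34
  G: 142 + 0.26×(128−142) = 142 − 3.64 = 138.36 → 138
  B: 85 + 11.18 = 96.18 → 96
rgb(34, 138, 96) = #228A60.

#228A60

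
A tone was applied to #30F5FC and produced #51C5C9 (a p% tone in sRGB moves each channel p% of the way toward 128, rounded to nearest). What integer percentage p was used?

#30F5FC is rgb(48, 245, 252); #51C5C9 is rgb(81, 197, 201).
On the B channel (widest range): 201 ≈ 252 + (p/100)(128 − 252), so p ≈ 100×(201 − 252)/(128 − 252) = -5100/-124 = 41.13.
p = 41 reproduces all three channels after rounding.

41%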